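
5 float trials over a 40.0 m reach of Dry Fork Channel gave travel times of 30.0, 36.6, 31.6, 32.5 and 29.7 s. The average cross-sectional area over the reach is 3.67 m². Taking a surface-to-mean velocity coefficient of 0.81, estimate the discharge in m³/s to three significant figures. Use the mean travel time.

3.71 m³/s

t̄ = (30.0 + 36.6 + 31.6 + 32.5 + 29.7) / 5 = 32.08 s
v_surface = L / t̄ = 40.0 / 32.08 = 1.247 m/s
v_mean = 0.81 × 1.247 = 1.010 m/s
Q = A × v_mean = 3.67 × 1.010 = 3.707 m³/s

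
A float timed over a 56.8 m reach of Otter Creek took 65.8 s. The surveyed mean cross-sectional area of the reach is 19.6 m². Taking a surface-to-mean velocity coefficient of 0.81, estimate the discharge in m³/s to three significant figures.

13.7 m³/s

v_surface = L / t̄ = 56.8 / 65.8 = 0.8632 m/s
v_mean = 0.81 × 0.8632 = 0.6992 m/s
Q = A × v_mean = 19.6 × 0.6992 = 13.70 m³/s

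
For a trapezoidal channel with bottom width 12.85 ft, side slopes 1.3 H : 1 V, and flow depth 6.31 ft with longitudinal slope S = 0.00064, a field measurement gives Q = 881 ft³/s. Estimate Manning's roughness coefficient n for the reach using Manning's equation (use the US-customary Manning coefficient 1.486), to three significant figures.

A = (b + z·y)·y = (12.85 + 1.3×6.31)×6.31 = 132.8 ft²
P = b + 2y√(1+z²) = 12.85 + 2×6.31×√(1+1.3²) = 33.55 ft
R = A/P = 132.8/33.55 = 3.960 ft
n = (1.486/Q)·A·R^(2/3)·S^(1/2) = (1.486/881) × 132.8 × 2.503 × 0.02530 = 0.01419

0.0142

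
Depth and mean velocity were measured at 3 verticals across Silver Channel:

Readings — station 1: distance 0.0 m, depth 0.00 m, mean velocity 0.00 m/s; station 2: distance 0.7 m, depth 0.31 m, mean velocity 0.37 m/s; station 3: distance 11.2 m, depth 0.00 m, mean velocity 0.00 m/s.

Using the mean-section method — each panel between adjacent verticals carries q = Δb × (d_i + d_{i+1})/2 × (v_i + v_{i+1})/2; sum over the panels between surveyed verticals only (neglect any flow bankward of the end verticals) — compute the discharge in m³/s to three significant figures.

Panel 1-2: Δb = 0.7 m, d̄ = (0.00+0.31)/2 = 0.155, v̄ = (0.00+0.37)/2 = 0.185 → q = 0.7×0.155×0.185 = 0.02007 m³/s
Panel 2-3: Δb = 10.5 m, d̄ = (0.31+0.00)/2 = 0.155, v̄ = (0.37+0.00)/2 = 0.185 → q = 10.5×0.155×0.185 = 0.3011 m³/s
Q = Σ q = 0.3212 m³/s

0.321 m³/s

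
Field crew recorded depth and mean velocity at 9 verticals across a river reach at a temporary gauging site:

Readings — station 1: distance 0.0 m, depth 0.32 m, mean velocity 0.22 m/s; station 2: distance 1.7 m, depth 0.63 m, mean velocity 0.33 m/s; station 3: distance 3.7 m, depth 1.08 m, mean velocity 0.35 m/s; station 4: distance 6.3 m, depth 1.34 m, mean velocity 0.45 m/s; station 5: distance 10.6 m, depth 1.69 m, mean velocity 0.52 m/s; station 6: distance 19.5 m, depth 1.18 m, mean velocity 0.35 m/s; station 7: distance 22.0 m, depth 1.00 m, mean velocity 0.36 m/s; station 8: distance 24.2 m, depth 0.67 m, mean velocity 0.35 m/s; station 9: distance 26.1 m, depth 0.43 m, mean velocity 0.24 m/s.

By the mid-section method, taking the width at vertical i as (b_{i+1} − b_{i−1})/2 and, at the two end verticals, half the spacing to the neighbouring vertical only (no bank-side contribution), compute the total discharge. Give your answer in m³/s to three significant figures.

w_1 = (1.7 − 0.0)/2 = 0.85 m; q_1 = 0.22 × 0.32 × 0.85 = 0.05984 m³/s
w_2 = (3.7 − 0.0)/2 = 1.85 m; q_2 = 0.33 × 0.63 × 1.85 = 0.3846 m³/s
w_3 = (6.3 − 1.7)/2 = 2.3 m; q_3 = 0.35 × 1.08 × 2.3 = 0.8694 m³/s
w_4 = (10.6 − 3.7)/2 = 3.45 m; q_4 = 0.45 × 1.34 × 3.45 = 2.080 m³/s
w_5 = (19.5 − 6.3)/2 = 6.6 m; q_5 = 0.52 × 1.69 × 6.6 = 5.800 m³/s
w_6 = (22.0 − 10.6)/2 = 5.7 m; q_6 = 0.35 × 1.18 × 5.7 = 2.354 m³/s
w_7 = (24.2 − 19.5)/2 = 2.35 m; q_7 = 0.36 × 1.00 × 2.35 = 0.8460 m³/s
w_8 = (26.1 − 22.0)/2 = 2.05 m; q_8 = 0.35 × 0.67 × 2.05 = 0.4807 m³/s
w_9 = (26.1 − 24.2)/2 = 0.95 m; q_9 = 0.24 × 0.43 × 0.95 = 0.09804 m³/s
Q = Σ qᵢ = 12.97 m³/s

13.0 m³/s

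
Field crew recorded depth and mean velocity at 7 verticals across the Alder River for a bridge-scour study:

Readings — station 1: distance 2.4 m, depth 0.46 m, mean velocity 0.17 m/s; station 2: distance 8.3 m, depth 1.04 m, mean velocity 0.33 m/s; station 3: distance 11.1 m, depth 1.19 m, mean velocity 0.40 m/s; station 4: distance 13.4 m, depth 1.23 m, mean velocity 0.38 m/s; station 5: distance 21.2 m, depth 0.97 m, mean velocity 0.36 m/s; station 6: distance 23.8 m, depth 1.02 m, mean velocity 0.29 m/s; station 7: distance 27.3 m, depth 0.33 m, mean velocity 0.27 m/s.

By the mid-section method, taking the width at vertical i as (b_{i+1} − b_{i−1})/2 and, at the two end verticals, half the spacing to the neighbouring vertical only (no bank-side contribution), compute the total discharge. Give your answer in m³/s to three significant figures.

w_1 = (8.3 − 2.4)/2 = 2.95 m; q_1 = 0.17 × 0.46 × 2.95 = 0.2307 m³/s
w_2 = (11.1 − 2.4)/2 = 4.35 m; q_2 = 0.33 × 1.04 × 4.35 = 1.493 m³/s
w_3 = (13.4 − 8.3)/2 = 2.55 m; q_3 = 0.40 × 1.19 × 2.55 = 1.214 m³/s
w_4 = (21.2 − 11.1)/2 = 5.05 m; q_4 = 0.38 × 1.23 × 5.05 = 2.360 m³/s
w_5 = (23.8 − 13.4)/2 = 5.2 m; q_5 = 0.36 × 0.97 × 5.2 = 1.816 m³/s
w_6 = (27.3 − 21.2)/2 = 3.05 m; q_6 = 0.29 × 1.02 × 3.05 = 0.9022 m³/s
w_7 = (27.3 − 23.8)/2 = 1.75 m; q_7 = 0.27 × 0.33 × 1.75 = 0.1559 m³/s
Q = Σ qᵢ = 8.172 m³/s

8.17 m³/s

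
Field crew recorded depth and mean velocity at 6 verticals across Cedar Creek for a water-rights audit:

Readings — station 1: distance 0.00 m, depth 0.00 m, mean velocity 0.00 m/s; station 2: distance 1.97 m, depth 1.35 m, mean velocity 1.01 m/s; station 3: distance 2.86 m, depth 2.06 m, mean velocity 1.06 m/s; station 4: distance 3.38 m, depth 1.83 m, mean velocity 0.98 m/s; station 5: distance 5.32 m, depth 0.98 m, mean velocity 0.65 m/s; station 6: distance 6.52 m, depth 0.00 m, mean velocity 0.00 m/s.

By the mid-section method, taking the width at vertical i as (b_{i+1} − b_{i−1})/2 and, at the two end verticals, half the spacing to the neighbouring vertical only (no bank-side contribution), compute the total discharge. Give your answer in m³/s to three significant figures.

6.70 m³/s

w_2 = (2.86 − 0.00)/2 = 1.43 m; q_2 = 1.01 × 1.35 × 1.43 = 1.950 m³/s
w_3 = (3.38 − 1.97)/2 = 0.705 m; q_3 = 1.06 × 2.06 × 0.705 = 1.539 m³/s
w_4 = (5.32 − 2.86)/2 = 1.23 m; q_4 = 0.98 × 1.83 × 1.23 = 2.206 m³/s
w_5 = (6.52 − 3.38)/2 = 1.57 m; q_5 = 0.65 × 0.98 × 1.57 = 1.000 m³/s
Stations 1, 6 contribute zero (depth or velocity is 0).
Q = Σ qᵢ = 6.695 m³/s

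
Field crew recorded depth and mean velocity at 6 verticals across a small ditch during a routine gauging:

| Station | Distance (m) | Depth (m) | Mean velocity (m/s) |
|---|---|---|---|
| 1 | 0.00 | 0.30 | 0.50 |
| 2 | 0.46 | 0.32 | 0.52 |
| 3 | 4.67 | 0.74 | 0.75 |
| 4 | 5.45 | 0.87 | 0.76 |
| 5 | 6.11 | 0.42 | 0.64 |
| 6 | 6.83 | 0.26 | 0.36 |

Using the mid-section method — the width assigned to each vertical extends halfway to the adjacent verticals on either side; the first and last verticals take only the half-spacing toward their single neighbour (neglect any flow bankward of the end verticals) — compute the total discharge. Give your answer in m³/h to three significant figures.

9010 m³/h

w_1 = (0.46 − 0.00)/2 = 0.23 m; q_1 = 0.50 × 0.30 × 0.23 = 0.03450 m³/s
w_2 = (4.67 − 0.00)/2 = 2.335 m; q_2 = 0.52 × 0.32 × 2.335 = 0.3885 m³/s
w_3 = (5.45 − 0.46)/2 = 2.495 m; q_3 = 0.75 × 0.74 × 2.495 = 1.385 m³/s
w_4 = (6.11 − 4.67)/2 = 0.72 m; q_4 = 0.76 × 0.87 × 0.72 = 0.4761 m³/s
w_5 = (6.83 − 5.45)/2 = 0.69 m; q_5 = 0.64 × 0.42 × 0.69 = 0.1855 m³/s
w_6 = (6.83 − 6.11)/2 = 0.36 m; q_6 = 0.36 × 0.26 × 0.36 = 0.03370 m³/s
Q = Σ qᵢ = 2.503 m³/s
= 2.503 × 3600 = 9011 m³/h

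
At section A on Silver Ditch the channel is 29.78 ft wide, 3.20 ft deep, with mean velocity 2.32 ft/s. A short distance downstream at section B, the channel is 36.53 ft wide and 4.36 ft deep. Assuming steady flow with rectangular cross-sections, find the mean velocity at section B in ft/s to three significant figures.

Q = A₁V₁ = (29.78×3.20) × 2.32 = 221.1 ft³/s
A₂ = 36.53 × 4.36 = 159.3 ft²
V₂ = Q/A₂ = 221.1/159.3 = 1.388 ft/s

1.39 ft/s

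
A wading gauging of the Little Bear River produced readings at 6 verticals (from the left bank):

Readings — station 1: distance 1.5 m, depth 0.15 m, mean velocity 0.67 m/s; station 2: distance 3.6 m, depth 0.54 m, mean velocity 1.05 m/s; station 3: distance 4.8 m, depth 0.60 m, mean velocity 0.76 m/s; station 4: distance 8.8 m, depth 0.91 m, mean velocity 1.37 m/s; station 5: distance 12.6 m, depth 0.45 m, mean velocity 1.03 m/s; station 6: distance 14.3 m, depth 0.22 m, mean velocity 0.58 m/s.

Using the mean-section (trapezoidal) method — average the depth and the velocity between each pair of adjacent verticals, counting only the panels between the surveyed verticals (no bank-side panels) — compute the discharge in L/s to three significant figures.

Panel 1-2: Δb = 2.1 m, d̄ = (0.15+0.54)/2 = 0.345, v̄ = (0.67+1.05)/2 = 0.86 → q = 2.1×0.345×0.86 = 0.6231 m³/s
Panel 2-3: Δb = 1.2 m, d̄ = (0.54+0.60)/2 = 0.57, v̄ = (1.05+0.76)/2 = 0.905 → q = 1.2×0.57×0.905 = 0.6190 m³/s
Panel 3-4: Δb = 4 m, d̄ = (0.60+0.91)/2 = 0.755, v̄ = (0.76+1.37)/2 = 1.065 → q = 4×0.755×1.065 = 3.216 m³/s
Panel 4-5: Δb = 3.8 m, d̄ = (0.91+0.45)/2 = 0.68, v̄ = (1.37+1.03)/2 = 1.2 → q = 3.8×0.68×1.2 = 3.101 m³/s
Panel 5-6: Δb = 1.7 m, d̄ = (0.45+0.22)/2 = 0.335, v̄ = (1.03+0.58)/2 = 0.805 → q = 1.7×0.335×0.805 = 0.4584 m³/s
Q = Σ q = 8.018 m³/s
= 8.018 × 1000 = 8018 L/s

8020 L/s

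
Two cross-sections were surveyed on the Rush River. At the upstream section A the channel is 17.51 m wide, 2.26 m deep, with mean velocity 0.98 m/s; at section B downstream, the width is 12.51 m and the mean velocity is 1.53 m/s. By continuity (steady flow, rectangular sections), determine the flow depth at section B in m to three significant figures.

2.03 m

Q = A₁V₁ = (17.51×2.26) × 0.98 = 38.78 m³/s
d₂ = Q/(b₂ V₂) = 38.78/(12.51×1.53) = 2.026 m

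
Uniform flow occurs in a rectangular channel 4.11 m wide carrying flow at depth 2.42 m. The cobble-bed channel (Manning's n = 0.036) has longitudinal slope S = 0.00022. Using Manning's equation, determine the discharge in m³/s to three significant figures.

4.40 m³/s

A = b·y = 4.11 × 2.42 = 9.946 m²
P = b + 2y = 4.11 + 2×2.42 = 8.950 m
R = A/P = 9.946/8.950 = 1.111 m
Q = (1/n)·A·R^(2/3)·S^(1/2) = (1/0.036) × 9.946 × 1.111^(2/3) × 0.00022^(1/2) = 4.397 m³/s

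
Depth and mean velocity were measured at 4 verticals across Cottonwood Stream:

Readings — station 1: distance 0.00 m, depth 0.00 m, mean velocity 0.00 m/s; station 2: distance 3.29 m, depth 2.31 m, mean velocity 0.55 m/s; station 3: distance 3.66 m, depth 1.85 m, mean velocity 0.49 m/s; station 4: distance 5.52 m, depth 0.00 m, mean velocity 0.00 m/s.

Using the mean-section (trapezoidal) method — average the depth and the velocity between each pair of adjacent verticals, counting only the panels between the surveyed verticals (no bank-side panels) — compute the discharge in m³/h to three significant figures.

6720 m³/h

Panel 1-2: Δb = 3.29 m, d̄ = (0.00+2.31)/2 = 1.155, v̄ = (0.00+0.55)/2 = 0.275 → q = 3.29×1.155×0.275 = 1.045 m³/s
Panel 2-3: Δb = 0.37 m, d̄ = (2.31+1.85)/2 = 2.08, v̄ = (0.55+0.49)/2 = 0.52 → q = 0.37×2.08×0.52 = 0.4002 m³/s
Panel 3-4: Δb = 1.86 m, d̄ = (1.85+0.00)/2 = 0.925, v̄ = (0.49+0.00)/2 = 0.245 → q = 1.86×0.925×0.245 = 0.4215 m³/s
Q = Σ q = 1.867 m³/s
= 1.867 × 3600 = 6720 m³/h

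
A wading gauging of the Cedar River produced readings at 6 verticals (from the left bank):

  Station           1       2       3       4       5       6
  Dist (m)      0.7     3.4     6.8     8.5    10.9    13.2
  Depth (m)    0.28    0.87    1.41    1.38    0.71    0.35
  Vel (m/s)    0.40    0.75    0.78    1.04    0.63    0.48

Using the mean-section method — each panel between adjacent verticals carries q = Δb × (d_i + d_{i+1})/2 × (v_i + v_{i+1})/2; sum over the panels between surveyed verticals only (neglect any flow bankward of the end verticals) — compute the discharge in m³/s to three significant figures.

Panel 1-2: Δb = 2.7 m, d̄ = (0.28+0.87)/2 = 0.575, v̄ = (0.40+0.75)/2 = 0.575 → q = 2.7×0.575×0.575 = 0.8927 m³/s
Panel 2-3: Δb = 3.4 m, d̄ = (0.87+1.41)/2 = 1.14, v̄ = (0.75+0.78)/2 = 0.765 → q = 3.4×1.14×0.765 = 2.965 m³/s
Panel 3-4: Δb = 1.7 m, d̄ = (1.41+1.38)/2 = 1.395, v̄ = (0.78+1.04)/2 = 0.91 → q = 1.7×1.395×0.91 = 2.158 m³/s
Panel 4-5: Δb = 2.4 m, d̄ = (1.38+0.71)/2 = 1.045, v̄ = (1.04+0.63)/2 = 0.835 → q = 2.4×1.045×0.835 = 2.094 m³/s
Panel 5-6: Δb = 2.3 m, d̄ = (0.71+0.35)/2 = 0.53, v̄ = (0.63+0.48)/2 = 0.555 → q = 2.3×0.53×0.555 = 0.6765 m³/s
Q = Σ q = 8.787 m³/s

8.79 m³/s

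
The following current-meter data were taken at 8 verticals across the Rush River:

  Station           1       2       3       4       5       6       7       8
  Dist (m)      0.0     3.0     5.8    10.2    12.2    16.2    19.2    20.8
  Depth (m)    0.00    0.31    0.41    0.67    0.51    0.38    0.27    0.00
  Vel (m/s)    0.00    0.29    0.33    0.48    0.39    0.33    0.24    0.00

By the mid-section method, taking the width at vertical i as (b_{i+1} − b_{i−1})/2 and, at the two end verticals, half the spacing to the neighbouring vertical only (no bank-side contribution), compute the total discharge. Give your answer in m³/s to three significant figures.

2.96 m³/s

w_2 = (5.8 − 0.0)/2 = 2.9 m; q_2 = 0.29 × 0.31 × 2.9 = 0.2607 m³/s
w_3 = (10.2 − 3.0)/2 = 3.6 m; q_3 = 0.33 × 0.41 × 3.6 = 0.4871 m³/s
w_4 = (12.2 − 5.8)/2 = 3.2 m; q_4 = 0.48 × 0.67 × 3.2 = 1.029 m³/s
w_5 = (16.2 − 10.2)/2 = 3 m; q_5 = 0.39 × 0.51 × 3 = 0.5967 m³/s
w_6 = (19.2 − 12.2)/2 = 3.5 m; q_6 = 0.33 × 0.38 × 3.5 = 0.4389 m³/s
w_7 = (20.8 − 16.2)/2 = 2.3 m; q_7 = 0.24 × 0.27 × 2.3 = 0.1490 m³/s
Stations 1, 8 contribute zero (depth or velocity is 0).
Q = Σ qᵢ = 2.962 m³/s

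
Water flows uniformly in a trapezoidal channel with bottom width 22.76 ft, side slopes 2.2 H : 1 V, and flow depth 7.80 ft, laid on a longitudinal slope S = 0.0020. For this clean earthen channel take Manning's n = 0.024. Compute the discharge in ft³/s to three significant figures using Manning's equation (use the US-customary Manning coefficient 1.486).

A = (b + z·y)·y = (22.76 + 2.2×7.80)×7.80 = 311.4 ft²
P = b + 2y√(1+z²) = 22.76 + 2×7.80×√(1+2.2²) = 60.46 ft
R = A/P = 311.4/60.46 = 5.150 ft
Q = (1.486/n)·A·R^(2/3)·S^(1/2) = (1.486/0.024) × 311.4 × 5.150^(2/3) × 0.0020^(1/2) = 2571 ft³/s

2570 ft³/s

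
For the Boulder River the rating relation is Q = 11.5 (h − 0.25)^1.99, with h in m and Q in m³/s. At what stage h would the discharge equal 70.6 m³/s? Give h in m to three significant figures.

2.74 m

h − h₀ = (Q/C)^(1/b) = (70.6/11.5)^(1/1.99) = 2.489 m
h = 0.25 + 2.489 = 2.739 m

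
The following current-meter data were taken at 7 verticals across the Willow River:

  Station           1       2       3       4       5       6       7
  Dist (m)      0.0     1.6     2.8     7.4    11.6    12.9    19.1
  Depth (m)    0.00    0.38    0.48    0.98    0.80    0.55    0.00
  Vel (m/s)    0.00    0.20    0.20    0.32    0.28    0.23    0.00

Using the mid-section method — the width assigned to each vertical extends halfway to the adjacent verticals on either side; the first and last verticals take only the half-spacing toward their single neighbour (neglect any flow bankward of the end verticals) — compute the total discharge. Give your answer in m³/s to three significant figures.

2.86 m³/s

w_2 = (2.8 − 0.0)/2 = 1.4 m; q_2 = 0.20 × 0.38 × 1.4 = 0.1064 m³/s
w_3 = (7.4 − 1.6)/2 = 2.9 m; q_3 = 0.20 × 0.48 × 2.9 = 0.2784 m³/s
w_4 = (11.6 − 2.8)/2 = 4.4 m; q_4 = 0.32 × 0.98 × 4.4 = 1.380 m³/s
w_5 = (12.9 − 7.4)/2 = 2.75 m; q_5 = 0.28 × 0.80 × 2.75 = 0.6160 m³/s
w_6 = (19.1 − 11.6)/2 = 3.75 m; q_6 = 0.23 × 0.55 × 3.75 = 0.4744 m³/s
Stations 1, 7 contribute zero (depth or velocity is 0).
Q = Σ qᵢ = 2.855 m³/s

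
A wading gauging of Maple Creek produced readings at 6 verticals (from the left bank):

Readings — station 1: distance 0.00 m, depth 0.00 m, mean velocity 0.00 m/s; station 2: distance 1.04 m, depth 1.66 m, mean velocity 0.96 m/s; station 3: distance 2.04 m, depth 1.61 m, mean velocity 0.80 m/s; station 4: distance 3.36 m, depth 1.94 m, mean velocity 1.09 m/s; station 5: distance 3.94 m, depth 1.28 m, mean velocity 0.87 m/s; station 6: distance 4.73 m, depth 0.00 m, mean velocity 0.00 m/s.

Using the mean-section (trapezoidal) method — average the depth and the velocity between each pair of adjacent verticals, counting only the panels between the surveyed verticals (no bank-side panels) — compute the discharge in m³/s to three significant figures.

5.20 m³/s

Panel 1-2: Δb = 1.04 m, d̄ = (0.00+1.66)/2 = 0.83, v̄ = (0.00+0.96)/2 = 0.48 → q = 1.04×0.83×0.48 = 0.4143 m³/s
Panel 2-3: Δb = 1 m, d̄ = (1.66+1.61)/2 = 1.635, v̄ = (0.96+0.80)/2 = 0.88 → q = 1×1.635×0.88 = 1.439 m³/s
Panel 3-4: Δb = 1.32 m, d̄ = (1.61+1.94)/2 = 1.775, v̄ = (0.80+1.09)/2 = 0.945 → q = 1.32×1.775×0.945 = 2.214 m³/s
Panel 4-5: Δb = 0.58 m, d̄ = (1.94+1.28)/2 = 1.61, v̄ = (1.09+0.87)/2 = 0.98 → q = 0.58×1.61×0.98 = 0.9151 m³/s
Panel 5-6: Δb = 0.79 m, d̄ = (1.28+0.00)/2 = 0.64, v̄ = (0.87+0.00)/2 = 0.435 → q = 0.79×0.64×0.435 = 0.2199 m³/s
Q = Σ q = 5.202 m³/s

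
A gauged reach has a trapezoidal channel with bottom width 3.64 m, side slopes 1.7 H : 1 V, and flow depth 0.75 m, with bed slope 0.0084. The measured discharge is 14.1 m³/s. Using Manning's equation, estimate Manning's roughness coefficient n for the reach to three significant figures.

A = (b + z·y)·y = (3.64 + 1.7×0.75)×0.75 = 3.686 m²
P = b + 2y√(1+z²) = 3.64 + 2×0.75×√(1+1.7²) = 6.598 m
R = A/P = 3.686/6.598 = 0.5587 m
n = (1/Q)·A·R^(2/3)·S^(1/2) = (1/14.1) × 3.686 × 0.6783 × 0.09165 = 0.01625

0.0163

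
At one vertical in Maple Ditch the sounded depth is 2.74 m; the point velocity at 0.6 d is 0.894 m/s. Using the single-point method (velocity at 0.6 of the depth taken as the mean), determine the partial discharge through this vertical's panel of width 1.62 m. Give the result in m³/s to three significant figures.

v̄ = v₀.₆ = 0.894 m/s
q = v̄ × d × w = 0.8940 × 2.74 × 1.62 = 3.968 m³/s

3.97 m³/s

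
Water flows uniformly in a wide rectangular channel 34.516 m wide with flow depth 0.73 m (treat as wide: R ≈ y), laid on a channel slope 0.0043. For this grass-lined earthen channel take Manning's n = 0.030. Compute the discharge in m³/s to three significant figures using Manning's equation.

44.7 m³/s

A = b·y = 34.516 × 0.73 = 25.20 m²
Wide channel: R ≈ y = 0.73 m
Q = (1/n)·A·R^(2/3)·S^(1/2) = (1/0.030) × 25.20 × 0.7300^(2/3) × 0.0043^(1/2) = 44.65 m³/s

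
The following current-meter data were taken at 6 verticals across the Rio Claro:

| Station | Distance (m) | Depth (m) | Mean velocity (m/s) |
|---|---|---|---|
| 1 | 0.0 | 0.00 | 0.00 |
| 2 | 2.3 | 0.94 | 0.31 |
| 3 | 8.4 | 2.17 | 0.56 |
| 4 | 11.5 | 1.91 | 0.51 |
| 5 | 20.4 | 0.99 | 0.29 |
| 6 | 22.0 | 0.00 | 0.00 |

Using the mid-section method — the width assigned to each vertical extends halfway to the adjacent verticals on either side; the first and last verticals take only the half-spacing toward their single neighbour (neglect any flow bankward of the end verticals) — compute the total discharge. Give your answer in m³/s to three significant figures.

14.2 m³/s

w_2 = (8.4 − 0.0)/2 = 4.2 m; q_2 = 0.31 × 0.94 × 4.2 = 1.224 m³/s
w_3 = (11.5 − 2.3)/2 = 4.6 m; q_3 = 0.56 × 2.17 × 4.6 = 5.590 m³/s
w_4 = (20.4 − 8.4)/2 = 6 m; q_4 = 0.51 × 1.91 × 6 = 5.845 m³/s
w_5 = (22.0 − 11.5)/2 = 5.25 m; q_5 = 0.29 × 0.99 × 5.25 = 1.507 m³/s
Stations 1, 6 contribute zero (depth or velocity is 0).
Q = Σ qᵢ = 14.17 m³/s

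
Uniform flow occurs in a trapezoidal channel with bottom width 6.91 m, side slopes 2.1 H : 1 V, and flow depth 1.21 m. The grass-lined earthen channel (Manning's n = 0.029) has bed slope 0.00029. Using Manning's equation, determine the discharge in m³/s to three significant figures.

A = (b + z·y)·y = (6.91 + 2.1×1.21)×1.21 = 11.44 m²
P = b + 2y√(1+z²) = 6.91 + 2×1.21×√(1+2.1²) = 12.54 m
R = A/P = 11.44/12.54 = 0.9120 m
Q = (1/n)·A·R^(2/3)·S^(1/2) = (1/0.029) × 11.44 × 0.9120^(2/3) × 0.00029^(1/2) = 6.315 m³/s

6.32 m³/s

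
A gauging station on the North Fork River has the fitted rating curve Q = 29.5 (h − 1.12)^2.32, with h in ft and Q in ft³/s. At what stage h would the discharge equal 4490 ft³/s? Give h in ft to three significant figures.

9.84 ft

h − h₀ = (Q/C)^(1/b) = (4490/29.5)^(1/2.32) = 8.724 ft
h = 1.12 + 8.724 = 9.844 ft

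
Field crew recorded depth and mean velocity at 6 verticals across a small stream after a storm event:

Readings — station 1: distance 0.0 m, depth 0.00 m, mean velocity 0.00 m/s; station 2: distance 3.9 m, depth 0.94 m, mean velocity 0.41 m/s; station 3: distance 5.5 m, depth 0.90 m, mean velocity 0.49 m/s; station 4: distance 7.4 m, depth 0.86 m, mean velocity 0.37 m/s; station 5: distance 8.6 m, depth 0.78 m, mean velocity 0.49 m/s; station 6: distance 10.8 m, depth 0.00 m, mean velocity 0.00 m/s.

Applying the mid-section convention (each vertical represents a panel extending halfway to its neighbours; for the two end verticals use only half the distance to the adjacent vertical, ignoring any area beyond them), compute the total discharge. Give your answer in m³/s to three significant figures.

2.97 m³/s

w_2 = (5.5 − 0.0)/2 = 2.75 m; q_2 = 0.41 × 0.94 × 2.75 = 1.060 m³/s
w_3 = (7.4 − 3.9)/2 = 1.75 m; q_3 = 0.49 × 0.90 × 1.75 = 0.7718 m³/s
w_4 = (8.6 − 5.5)/2 = 1.55 m; q_4 = 0.37 × 0.86 × 1.55 = 0.4932 m³/s
w_5 = (10.8 − 7.4)/2 = 1.7 m; q_5 = 0.49 × 0.78 × 1.7 = 0.6497 m³/s
Stations 1, 6 contribute zero (depth or velocity is 0).
Q = Σ qᵢ = 2.975 m³/s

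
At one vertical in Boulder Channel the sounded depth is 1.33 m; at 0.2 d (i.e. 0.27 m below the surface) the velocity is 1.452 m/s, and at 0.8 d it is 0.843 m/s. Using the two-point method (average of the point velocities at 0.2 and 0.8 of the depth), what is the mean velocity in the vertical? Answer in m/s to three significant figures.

1.15 m/s

v̄ = (1.452 + 0.843) / 2 = 1.148 m/s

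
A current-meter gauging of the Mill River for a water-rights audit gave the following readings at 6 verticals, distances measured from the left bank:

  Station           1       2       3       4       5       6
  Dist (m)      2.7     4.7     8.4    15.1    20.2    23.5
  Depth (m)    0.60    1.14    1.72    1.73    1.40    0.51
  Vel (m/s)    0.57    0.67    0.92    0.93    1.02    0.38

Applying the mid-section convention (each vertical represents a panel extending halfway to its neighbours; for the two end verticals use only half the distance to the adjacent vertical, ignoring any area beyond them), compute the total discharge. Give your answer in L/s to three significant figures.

26600 L/s

w_1 = (4.7 − 2.7)/2 = 1 m; q_1 = 0.57 × 0.60 × 1 = 0.3420 m³/s
w_2 = (8.4 − 2.7)/2 = 2.85 m; q_2 = 0.67 × 1.14 × 2.85 = 2.177 m³/s
w_3 = (15.1 − 4.7)/2 = 5.2 m; q_3 = 0.92 × 1.72 × 5.2 = 8.228 m³/s
w_4 = (20.2 − 8.4)/2 = 5.9 m; q_4 = 0.93 × 1.73 × 5.9 = 9.493 m³/s
w_5 = (23.5 − 15.1)/2 = 4.2 m; q_5 = 1.02 × 1.40 × 4.2 = 5.998 m³/s
w_6 = (23.5 − 20.2)/2 = 1.65 m; q_6 = 0.38 × 0.51 × 1.65 = 0.3198 m³/s
Q = Σ qᵢ = 26.56 m³/s
= 26.56 × 1000 = 26560 L/s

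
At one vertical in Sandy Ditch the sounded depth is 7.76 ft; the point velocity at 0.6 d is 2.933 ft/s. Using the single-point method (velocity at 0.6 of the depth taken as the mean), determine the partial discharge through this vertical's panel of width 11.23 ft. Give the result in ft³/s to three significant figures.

256 ft³/s

v̄ = v₀.₆ = 2.933 ft/s
q = v̄ × d × w = 2.933 × 7.76 × 11.23 = 255.6 ft³/s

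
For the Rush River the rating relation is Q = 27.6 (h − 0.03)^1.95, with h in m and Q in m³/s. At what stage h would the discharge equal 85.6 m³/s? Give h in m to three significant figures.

1.82 m

h − h₀ = (Q/C)^(1/b) = (85.6/27.6)^(1/1.95) = 1.787 m
h = 0.03 + 1.787 = 1.817 m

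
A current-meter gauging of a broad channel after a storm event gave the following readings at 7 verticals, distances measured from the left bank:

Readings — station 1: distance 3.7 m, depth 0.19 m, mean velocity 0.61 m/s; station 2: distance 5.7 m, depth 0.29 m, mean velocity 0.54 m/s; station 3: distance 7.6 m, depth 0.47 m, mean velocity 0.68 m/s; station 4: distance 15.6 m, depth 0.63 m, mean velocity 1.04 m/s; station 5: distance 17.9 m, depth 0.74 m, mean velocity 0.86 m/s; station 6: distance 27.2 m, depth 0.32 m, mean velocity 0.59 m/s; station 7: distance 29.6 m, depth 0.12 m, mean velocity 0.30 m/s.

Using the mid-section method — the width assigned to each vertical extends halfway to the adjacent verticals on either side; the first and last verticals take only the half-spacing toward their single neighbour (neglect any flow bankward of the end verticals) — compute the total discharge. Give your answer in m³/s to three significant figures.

w_1 = (5.7 − 3.7)/2 = 1 m; q_1 = 0.61 × 0.19 × 1 = 0.1159 m³/s
w_2 = (7.6 − 3.7)/2 = 1.95 m; q_2 = 0.54 × 0.29 × 1.95 = 0.3054 m³/s
w_3 = (15.6 − 5.7)/2 = 4.95 m; q_3 = 0.68 × 0.47 × 4.95 = 1.582 m³/s
w_4 = (17.9 − 7.6)/2 = 5.15 m; q_4 = 1.04 × 0.63 × 5.15 = 3.374 m³/s
w_5 = (27.2 − 15.6)/2 = 5.8 m; q_5 = 0.86 × 0.74 × 5.8 = 3.691 m³/s
w_6 = (29.6 − 17.9)/2 = 5.85 m; q_6 = 0.59 × 0.32 × 5.85 = 1.104 m³/s
w_7 = (29.6 − 27.2)/2 = 1.2 m; q_7 = 0.30 × 0.12 × 1.2 = 0.04320 m³/s
Q = Σ qᵢ = 10.22 m³/s

10.2 m³/s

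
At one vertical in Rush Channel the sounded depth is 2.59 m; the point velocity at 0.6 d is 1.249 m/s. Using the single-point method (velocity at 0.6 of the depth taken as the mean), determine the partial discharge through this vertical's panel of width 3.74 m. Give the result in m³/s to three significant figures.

12.1 m³/s

v̄ = v₀.₆ = 1.249 m/s
q = v̄ × d × w = 1.249 × 2.59 × 3.74 = 12.10 m³/s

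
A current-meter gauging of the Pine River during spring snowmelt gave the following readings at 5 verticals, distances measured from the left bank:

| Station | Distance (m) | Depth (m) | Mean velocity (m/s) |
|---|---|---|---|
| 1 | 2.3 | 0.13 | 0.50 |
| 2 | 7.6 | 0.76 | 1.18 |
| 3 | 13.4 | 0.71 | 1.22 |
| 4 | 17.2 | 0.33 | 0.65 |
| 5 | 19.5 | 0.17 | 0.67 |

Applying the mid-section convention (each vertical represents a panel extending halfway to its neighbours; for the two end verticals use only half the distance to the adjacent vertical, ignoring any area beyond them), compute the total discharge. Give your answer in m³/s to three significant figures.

10.1 m³/s

w_1 = (7.6 − 2.3)/2 = 2.65 m; q_1 = 0.50 × 0.13 × 2.65 = 0.1723 m³/s
w_2 = (13.4 − 2.3)/2 = 5.55 m; q_2 = 1.18 × 0.76 × 5.55 = 4.977 m³/s
w_3 = (17.2 − 7.6)/2 = 4.8 m; q_3 = 1.22 × 0.71 × 4.8 = 4.158 m³/s
w_4 = (19.5 − 13.4)/2 = 3.05 m; q_4 = 0.65 × 0.33 × 3.05 = 0.6542 m³/s
w_5 = (19.5 − 17.2)/2 = 1.15 m; q_5 = 0.67 × 0.17 × 1.15 = 0.1310 m³/s
Q = Σ qᵢ = 10.09 m³/s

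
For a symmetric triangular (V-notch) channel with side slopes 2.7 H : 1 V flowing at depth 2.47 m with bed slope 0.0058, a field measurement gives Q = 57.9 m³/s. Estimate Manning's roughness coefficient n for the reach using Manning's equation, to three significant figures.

0.0239

A = z·y² = 2.7×2.47² = 16.47 m²
P = 2y√(1+z²) = 2×2.47×√(1+2.7²) = 14.22 m
R = A/P = 16.47/14.22 = 1.158 m
n = (1/Q)·A·R^(2/3)·S^(1/2) = (1/57.9) × 16.47 × 1.103 × 0.07616 = 0.02389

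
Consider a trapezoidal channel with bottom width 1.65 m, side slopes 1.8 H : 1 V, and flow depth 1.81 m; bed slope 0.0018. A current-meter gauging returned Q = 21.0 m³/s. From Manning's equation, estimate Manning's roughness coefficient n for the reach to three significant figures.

0.0177

A = (b + z·y)·y = (1.65 + 1.8×1.81)×1.81 = 8.883 m²
P = b + 2y√(1+z²) = 1.65 + 2×1.81×√(1+1.8²) = 9.104 m
R = A/P = 8.883/9.104 = 0.9758 m
n = (1/Q)·A·R^(2/3)·S^(1/2) = (1/21.0) × 8.883 × 0.9838 × 0.04243 = 0.01766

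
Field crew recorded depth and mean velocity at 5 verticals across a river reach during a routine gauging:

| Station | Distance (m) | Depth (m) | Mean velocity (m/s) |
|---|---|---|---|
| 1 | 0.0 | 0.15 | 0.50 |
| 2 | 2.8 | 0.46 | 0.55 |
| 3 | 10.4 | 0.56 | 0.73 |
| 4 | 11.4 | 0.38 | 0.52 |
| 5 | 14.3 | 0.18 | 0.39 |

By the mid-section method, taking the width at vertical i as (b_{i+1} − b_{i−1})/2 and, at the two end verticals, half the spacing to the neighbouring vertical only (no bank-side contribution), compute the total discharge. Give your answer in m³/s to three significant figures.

3.67 m³/s

w_1 = (2.8 − 0.0)/2 = 1.4 m; q_1 = 0.50 × 0.15 × 1.4 = 0.1050 m³/s
w_2 = (10.4 − 0.0)/2 = 5.2 m; q_2 = 0.55 × 0.46 × 5.2 = 1.316 m³/s
w_3 = (11.4 − 2.8)/2 = 4.3 m; q_3 = 0.73 × 0.56 × 4.3 = 1.758 m³/s
w_4 = (14.3 − 10.4)/2 = 1.95 m; q_4 = 0.52 × 0.38 × 1.95 = 0.3853 m³/s
w_5 = (14.3 − 11.4)/2 = 1.45 m; q_5 = 0.39 × 0.18 × 1.45 = 0.1018 m³/s
Q = Σ qᵢ = 3.666 m³/s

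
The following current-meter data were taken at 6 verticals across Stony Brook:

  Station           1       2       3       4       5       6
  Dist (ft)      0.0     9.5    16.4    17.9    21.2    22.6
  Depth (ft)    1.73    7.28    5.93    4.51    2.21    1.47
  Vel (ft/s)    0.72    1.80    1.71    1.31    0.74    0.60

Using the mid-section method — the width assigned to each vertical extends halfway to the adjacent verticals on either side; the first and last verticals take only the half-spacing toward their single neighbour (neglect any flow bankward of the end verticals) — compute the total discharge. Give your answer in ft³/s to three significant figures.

w_1 = (9.5 − 0.0)/2 = 4.75 ft; q_1 = 0.72 × 1.73 × 4.75 = 5.917 ft³/s
w_2 = (16.4 − 0.0)/2 = 8.2 ft; q_2 = 1.80 × 7.28 × 8.2 = 107.5 ft³/s
w_3 = (17.9 − 9.5)/2 = 4.2 ft; q_3 = 1.71 × 5.93 × 4.2 = 42.59 ft³/s
w_4 = (21.2 − 16.4)/2 = 2.4 ft; q_4 = 1.31 × 4.51 × 2.4 = 14.18 ft³/s
w_5 = (22.6 − 17.9)/2 = 2.35 ft; q_5 = 0.74 × 2.21 × 2.35 = 3.843 ft³/s
w_6 = (22.6 − 21.2)/2 = 0.7 ft; q_6 = 0.60 × 1.47 × 0.7 = 0.6174 ft³/s
Q = Σ qᵢ = 174.6 ft³/s

175 ft³/s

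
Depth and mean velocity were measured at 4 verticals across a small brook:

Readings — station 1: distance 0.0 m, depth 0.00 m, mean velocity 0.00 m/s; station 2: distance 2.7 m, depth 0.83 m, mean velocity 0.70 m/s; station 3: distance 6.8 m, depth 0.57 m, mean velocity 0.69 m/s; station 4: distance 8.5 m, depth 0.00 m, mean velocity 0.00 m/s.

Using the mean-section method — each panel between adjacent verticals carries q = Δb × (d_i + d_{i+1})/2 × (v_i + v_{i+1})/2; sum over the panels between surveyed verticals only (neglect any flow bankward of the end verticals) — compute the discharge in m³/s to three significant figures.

Panel 1-2: Δb = 2.7 m, d̄ = (0.00+0.83)/2 = 0.415, v̄ = (0.00+0.70)/2 = 0.35 → q = 2.7×0.415×0.35 = 0.3922 m³/s
Panel 2-3: Δb = 4.1 m, d̄ = (0.83+0.57)/2 = 0.7, v̄ = (0.70+0.69)/2 = 0.695 → q = 4.1×0.7×0.695 = 1.995 m³/s
Panel 3-4: Δb = 1.7 m, d̄ = (0.57+0.00)/2 = 0.285, v̄ = (0.69+0.00)/2 = 0.345 → q = 1.7×0.285×0.345 = 0.1672 m³/s
Q = Σ q = 2.554 m³/s

2.55 m³/s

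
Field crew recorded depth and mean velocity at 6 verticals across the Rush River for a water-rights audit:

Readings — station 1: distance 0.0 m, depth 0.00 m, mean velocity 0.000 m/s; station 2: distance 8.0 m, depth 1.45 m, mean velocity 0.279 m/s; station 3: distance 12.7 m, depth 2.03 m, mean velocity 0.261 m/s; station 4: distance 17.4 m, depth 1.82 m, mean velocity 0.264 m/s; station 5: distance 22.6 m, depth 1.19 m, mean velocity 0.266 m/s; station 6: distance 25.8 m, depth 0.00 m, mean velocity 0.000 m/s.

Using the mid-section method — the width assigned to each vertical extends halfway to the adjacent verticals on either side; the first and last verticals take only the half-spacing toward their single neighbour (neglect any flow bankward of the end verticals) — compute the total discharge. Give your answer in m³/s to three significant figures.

8.77 m³/s

w_2 = (12.7 − 0.0)/2 = 6.35 m; q_2 = 0.279 × 1.45 × 6.35 = 2.569 m³/s
w_3 = (17.4 − 8.0)/2 = 4.7 m; q_3 = 0.261 × 2.03 × 4.7 = 2.490 m³/s
w_4 = (22.6 − 12.7)/2 = 4.95 m; q_4 = 0.264 × 1.82 × 4.95 = 2.378 m³/s
w_5 = (25.8 − 17.4)/2 = 4.2 m; q_5 = 0.266 × 1.19 × 4.2 = 1.329 m³/s
Stations 1, 6 contribute zero (depth or velocity is 0).
Q = Σ qᵢ = 8.767 m³/s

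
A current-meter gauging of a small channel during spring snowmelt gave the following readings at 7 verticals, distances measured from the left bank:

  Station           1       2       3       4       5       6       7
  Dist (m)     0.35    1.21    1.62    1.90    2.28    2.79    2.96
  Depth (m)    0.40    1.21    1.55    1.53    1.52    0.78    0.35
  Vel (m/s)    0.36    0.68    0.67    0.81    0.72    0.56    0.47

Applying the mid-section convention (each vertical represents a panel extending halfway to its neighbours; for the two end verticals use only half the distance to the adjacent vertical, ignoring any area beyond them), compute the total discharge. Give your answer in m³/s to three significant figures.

2.00 m³/s

w_1 = (1.21 − 0.35)/2 = 0.43 m; q_1 = 0.36 × 0.40 × 0.43 = 0.06192 m³/s
w_2 = (1.62 − 0.35)/2 = 0.635 m; q_2 = 0.68 × 1.21 × 0.635 = 0.5225 m³/s
w_3 = (1.90 − 1.21)/2 = 0.345 m; q_3 = 0.67 × 1.55 × 0.345 = 0.3583 m³/s
w_4 = (2.28 − 1.62)/2 = 0.33 m; q_4 = 0.81 × 1.53 × 0.33 = 0.4090 m³/s
w_5 = (2.79 − 1.90)/2 = 0.445 m; q_5 = 0.72 × 1.52 × 0.445 = 0.4870 m³/s
w_6 = (2.96 − 2.28)/2 = 0.34 m; q_6 = 0.56 × 0.78 × 0.34 = 0.1485 m³/s
w_7 = (2.96 − 2.79)/2 = 0.085 m; q_7 = 0.47 × 0.35 × 0.085 = 0.01398 m³/s
Q = Σ qᵢ = 2.001 m³/s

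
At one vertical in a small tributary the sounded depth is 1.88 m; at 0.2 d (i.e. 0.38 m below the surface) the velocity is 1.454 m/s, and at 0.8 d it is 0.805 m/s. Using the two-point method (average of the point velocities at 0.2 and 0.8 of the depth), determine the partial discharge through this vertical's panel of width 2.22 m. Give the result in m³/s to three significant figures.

4.71 m³/s

v̄ = (1.454 + 0.805) / 2 = 1.130 m/s
q = v̄ × d × w = 1.130 × 1.88 × 2.22 = 4.714 m³/s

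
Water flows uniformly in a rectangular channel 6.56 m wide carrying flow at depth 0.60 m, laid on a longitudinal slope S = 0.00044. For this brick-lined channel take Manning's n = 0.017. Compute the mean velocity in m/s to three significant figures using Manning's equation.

0.785 m/s

A = b·y = 6.56 × 0.60 = 3.936 m²
P = b + 2y = 6.56 + 2×0.60 = 7.760 m
R = A/P = 3.936/7.760 = 0.5072 m
Q = (1/n)·A·R^(2/3)·S^(1/2) = (1/0.017) × 3.936 × 0.5072^(2/3) × 0.00044^(1/2) = 3.089 m³/s
V = Q/A = 3.089/3.936 = 0.7848 m/s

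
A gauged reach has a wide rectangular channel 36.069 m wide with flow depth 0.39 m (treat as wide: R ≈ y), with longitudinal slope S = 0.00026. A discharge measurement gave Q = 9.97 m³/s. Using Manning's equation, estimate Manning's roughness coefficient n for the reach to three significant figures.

0.0121

A = b·y = 36.069 × 0.39 = 14.07 m²
Wide channel: R ≈ y = 0.39 m
n = (1/Q)·A·R^(2/3)·S^(1/2) = (1/9.97) × 14.07 × 0.5338 × 0.01612 = 0.01214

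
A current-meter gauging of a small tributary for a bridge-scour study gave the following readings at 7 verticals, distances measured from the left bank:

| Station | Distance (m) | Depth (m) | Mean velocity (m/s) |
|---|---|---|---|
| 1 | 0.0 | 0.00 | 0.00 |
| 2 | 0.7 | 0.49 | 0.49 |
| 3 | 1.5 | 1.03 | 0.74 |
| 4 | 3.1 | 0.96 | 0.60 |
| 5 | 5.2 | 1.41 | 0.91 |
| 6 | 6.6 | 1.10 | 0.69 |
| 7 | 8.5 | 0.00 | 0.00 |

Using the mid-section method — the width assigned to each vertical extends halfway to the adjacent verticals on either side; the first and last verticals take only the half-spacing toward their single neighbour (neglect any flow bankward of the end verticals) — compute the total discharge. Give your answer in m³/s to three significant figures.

5.66 m³/s

w_2 = (1.5 − 0.0)/2 = 0.75 m; q_2 = 0.49 × 0.49 × 0.75 = 0.1801 m³/s
w_3 = (3.1 − 0.7)/2 = 1.2 m; q_3 = 0.74 × 1.03 × 1.2 = 0.9146 m³/s
w_4 = (5.2 − 1.5)/2 = 1.85 m; q_4 = 0.60 × 0.96 × 1.85 = 1.066 m³/s
w_5 = (6.6 − 3.1)/2 = 1.75 m; q_5 = 0.91 × 1.41 × 1.75 = 2.245 m³/s
w_6 = (8.5 − 5.2)/2 = 1.65 m; q_6 = 0.69 × 1.10 × 1.65 = 1.252 m³/s
Stations 1, 7 contribute zero (depth or velocity is 0).
Q = Σ qᵢ = 5.658 m³/s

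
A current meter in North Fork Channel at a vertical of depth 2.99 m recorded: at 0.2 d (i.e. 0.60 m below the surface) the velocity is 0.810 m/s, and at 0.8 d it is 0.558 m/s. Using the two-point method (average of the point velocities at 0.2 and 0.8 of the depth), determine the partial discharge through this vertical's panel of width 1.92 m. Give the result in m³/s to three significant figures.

v̄ = (0.810 + 0.558) / 2 = 0.6840 m/s
q = v̄ × d × w = 0.6840 × 2.99 × 1.92 = 3.927 m³/s

3.93 m³/s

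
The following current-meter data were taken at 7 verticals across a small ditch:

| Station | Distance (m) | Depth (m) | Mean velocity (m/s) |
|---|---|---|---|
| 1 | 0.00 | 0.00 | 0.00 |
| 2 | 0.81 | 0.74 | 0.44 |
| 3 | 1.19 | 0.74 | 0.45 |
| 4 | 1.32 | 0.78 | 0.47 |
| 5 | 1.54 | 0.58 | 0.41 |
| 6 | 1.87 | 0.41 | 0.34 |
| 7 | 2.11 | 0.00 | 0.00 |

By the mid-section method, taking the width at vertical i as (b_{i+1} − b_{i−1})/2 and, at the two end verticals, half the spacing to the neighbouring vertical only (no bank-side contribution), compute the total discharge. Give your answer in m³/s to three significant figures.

0.448 m³/s

w_2 = (1.19 − 0.00)/2 = 0.595 m; q_2 = 0.44 × 0.74 × 0.595 = 0.1937 m³/s
w_3 = (1.32 − 0.81)/2 = 0.255 m; q_3 = 0.45 × 0.74 × 0.255 = 0.08492 m³/s
w_4 = (1.54 − 1.19)/2 = 0.175 m; q_4 = 0.47 × 0.78 × 0.175 = 0.06416 m³/s
w_5 = (1.87 − 1.32)/2 = 0.275 m; q_5 = 0.41 × 0.58 × 0.275 = 0.06540 m³/s
w_6 = (2.11 − 1.54)/2 = 0.285 m; q_6 = 0.34 × 0.41 × 0.285 = 0.03973 m³/s
Stations 1, 7 contribute zero (depth or velocity is 0).
Q = Σ qᵢ = 0.4479 m³/s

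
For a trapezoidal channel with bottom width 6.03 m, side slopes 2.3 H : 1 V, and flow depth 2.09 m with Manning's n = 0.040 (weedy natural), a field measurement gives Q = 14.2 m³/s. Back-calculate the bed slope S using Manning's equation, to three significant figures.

A = (b + z·y)·y = (6.03 + 2.3×2.09)×2.09 = 22.65 m²
P = b + 2y√(1+z²) = 6.03 + 2×2.09×√(1+2.3²) = 16.51 m
R = A/P = 22.65/16.51 = 1.372 m
S = (Q·n / (1·A·R^(2/3)))² = (14.2×0.040 / (1×22.65×1.234))² = 0.0004127

0.000413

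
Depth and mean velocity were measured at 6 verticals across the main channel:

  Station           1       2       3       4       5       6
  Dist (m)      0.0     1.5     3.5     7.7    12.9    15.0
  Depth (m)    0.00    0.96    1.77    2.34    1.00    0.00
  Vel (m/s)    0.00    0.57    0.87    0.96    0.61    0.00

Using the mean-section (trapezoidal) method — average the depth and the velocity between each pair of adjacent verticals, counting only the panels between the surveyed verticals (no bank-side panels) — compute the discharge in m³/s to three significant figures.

Panel 1-2: Δb = 1.5 m, d̄ = (0.00+0.96)/2 = 0.48, v̄ = (0.00+0.57)/2 = 0.285 → q = 1.5×0.48×0.285 = 0.2052 m³/s
Panel 2-3: Δb = 2 m, d̄ = (0.96+1.77)/2 = 1.365, v̄ = (0.57+0.87)/2 = 0.72 → q = 2×1.365×0.72 = 1.966 m³/s
Panel 3-4: Δb = 4.2 m, d̄ = (1.77+2.34)/2 = 2.055, v̄ = (0.87+0.96)/2 = 0.915 → q = 4.2×2.055×0.915 = 7.897 m³/s
Panel 4-5: Δb = 5.2 m, d̄ = (2.34+1.00)/2 = 1.67, v̄ = (0.96+0.61)/2 = 0.785 → q = 5.2×1.67×0.785 = 6.817 m³/s
Panel 5-6: Δb = 2.1 m, d̄ = (1.00+0.00)/2 = 0.5, v̄ = (0.61+0.00)/2 = 0.305 → q = 2.1×0.5×0.305 = 0.3203 m³/s
Q = Σ q = 17.21 m³/s

17.2 m³/s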